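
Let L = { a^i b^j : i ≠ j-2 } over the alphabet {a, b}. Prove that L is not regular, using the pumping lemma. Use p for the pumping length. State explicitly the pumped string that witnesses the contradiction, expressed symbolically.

Suppose for contradiction that L is regular, and let p be the pumping length.
Choose w = a^p b^{p+p!+2}. Since p ≠ (p+p!+2)-2 = p+p!, w ∈ L; and |w| ≥ p.
The pumping lemma gives a decomposition w = xyz where |xy| ≤ p and y is nonempty.
Since the first p symbols of w are all a's and |xy| ≤ p, y lies entirely in the leading a-block: y = a^k for some k with 1 ≤ k ≤ p.
Since 1 ≤ k ≤ p, k divides p!; set t = 1 + p!/k. Then xy^t z has p + (p!/k)·k = p + p! copies of a. Now the a-count is p+p! and (b-count)-2 = (p+p!+2)-2 = p+p!, so i ≠ j-2 fails. So xy^t z = a^{p+p!} b^{p+p!+2} ∉ L.
This contradicts the pumping lemma, so L is not regular.

a^{p+p!} b^{p+p!+2}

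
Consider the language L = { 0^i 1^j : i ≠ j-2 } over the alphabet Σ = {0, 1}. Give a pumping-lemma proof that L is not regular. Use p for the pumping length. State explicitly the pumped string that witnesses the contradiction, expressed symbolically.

Toward a contradiction, assume L is regular with pumping length p.
Choose w = 0^p 1^{p+p!+2}. Since p ≠ (p+p!+2)-2 = p+p!, w ∈ L; and |w| ≥ p.
The pumping lemma gives a decomposition w = xyz where |xy| ≤ p and |y| ≥ 1.
The first p characters of w are 0's, so xy (and hence y) consists only of 0's. Write y = 0^k, 1 ≤ k ≤ p.
Since 1 ≤ k ≤ p, k divides p!; set t = 1 + p!/k. Then xy^t z has p + (p!/k)·k = p + p! copies of 0. Now the 0-count is p+p! and (1-count)-2 = (p+p!+2)-2 = p+p!, so i ≠ j-2 fails. So xy^t z = 0^{p+p!} 1^{p+p!+2} ∉ L.
This is a contradiction; hence L is not regular.

0^{p+p!} 1^{p+p!+2}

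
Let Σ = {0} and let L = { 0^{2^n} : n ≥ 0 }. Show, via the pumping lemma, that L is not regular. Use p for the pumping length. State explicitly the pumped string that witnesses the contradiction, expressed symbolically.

0^{2^p+k}

Assume L is regular. Let p be the pumping length given by the pumping lemma.
Take w = 0^{2^p} ∈ L with |w| = 2^p ≥ p.
By the pumping lemma, w = xyz with |xy| ≤ p and |y| > 0.
Then y = 0^k for some k with 1 ≤ k ≤ p.
Pump with i = 2: xy^2z = 0^{2^p+k}. Since 1 ≤ k ≤ p < 2^p, we have 2^p < 2^p+k < 2^{p+1}, so 2^p+k is not a power of 2. So xy^2z ∉ L.
This contradicts the pumping lemma, so L is not regular.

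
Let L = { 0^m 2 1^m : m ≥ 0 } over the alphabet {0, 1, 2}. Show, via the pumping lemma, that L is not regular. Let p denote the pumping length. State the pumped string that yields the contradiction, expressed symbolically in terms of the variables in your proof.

0^{p+k} 2 1^p

Assume L is regular. Let p be the pumping length given by the pumping lemma.
Take w = 0^p 2 1^p ∈ L with |w| = 2p+1 ≥ p.
The pumping lemma gives a decomposition w = xyz where |xy| ≤ p and |y| > 0.
The first p characters of w are 0's, so xy (and hence y) consists only of 0's. Write y = 0^k, 1 ≤ k ≤ p.
Pump with i = 2: xy^2z = 0^{p+k} 2 1^p, which would require p+k = p. But k ≥ 1, so xy^2z ∉ L.
This contradicts the pumping lemma, so L is not regular.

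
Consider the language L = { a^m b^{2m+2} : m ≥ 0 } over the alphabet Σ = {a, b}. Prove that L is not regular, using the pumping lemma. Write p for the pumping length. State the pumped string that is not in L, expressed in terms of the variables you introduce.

a^{p+k} b^{2p+2}

Assume L is regular. Let p be the pumping length given by the pumping lemma.
Choose w = a^p b^{2p+2}, which is in L with |w| = 3p+2 ≥ p.
By the pumping lemma, w = xyz with |xy| ≤ p and |y| ≥ 1.
Since the first p symbols of w are all a's and |xy| ≤ p, y lies entirely in the leading a-block: y = a^k for some k with 1 ≤ k ≤ p.
Pump with i = 2: xy^2z = a^{p+k} b^{2p+2}. For this to lie in L we would need 2p+2 = 2(p+k)+2, which forces k = 0. But k ≥ 1, so xy^2z ∉ L.
Contradiction. Therefore L is not regular.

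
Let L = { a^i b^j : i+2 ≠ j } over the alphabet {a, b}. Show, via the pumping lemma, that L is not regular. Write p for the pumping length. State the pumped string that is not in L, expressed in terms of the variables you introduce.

a^{p+p!} b^{p+p!+2}

Toward a contradiction, assume L is regular with pumping length p.
Choose w = a^p b^{p+p!+2}. Since p ≠ (p+p!+2)-2 = p+p!, w ∈ L; and |w| ≥ p.
Write w = xyz as guaranteed by the lemma, with |xy| ≤ p and |y| > 0.
Since the first p symbols of w are all a's and |xy| ≤ p, y lies entirely in the leading a-block: y = a^k for some k with 1 ≤ k ≤ p.
Since 1 ≤ k ≤ p, k divides p!; set t = 1 + p!/k. Then xy^t z has p + (p!/k)·k = p + p! copies of a. Now the a-count is p+p! and (b-count)-2 = (p+p!+2)-2 = p+p!, so i+2 ≠ j fails. So xy^t z = a^{p+p!} b^{p+p!+2} ∉ L.
Contradiction. Therefore L is not regular.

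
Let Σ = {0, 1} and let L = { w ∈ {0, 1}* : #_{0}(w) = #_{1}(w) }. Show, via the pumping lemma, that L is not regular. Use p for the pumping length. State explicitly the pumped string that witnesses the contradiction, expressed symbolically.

0^{p+k} 1^p

Suppose for contradiction that L is regular, and let p be the pumping length.
Choose w = 0^p 1^p ∈ L with |w| = 2p ≥ p.
By the pumping lemma, w = xyz with |xy| ≤ p and y is nonempty.
Since the first p symbols of w are all 0's and |xy| ≤ p, y lies entirely in the leading 0-block: y = 0^k for some k with 1 ≤ k ≤ p.
Pump with i = 2: xy^2z = 0^{p+k} 1^p has p+k occurrences of 0 but only p of 1. Since k ≥ 1 the counts differ, so xy^2z ∉ L.
This contradicts the pumping lemma, so L is not regular.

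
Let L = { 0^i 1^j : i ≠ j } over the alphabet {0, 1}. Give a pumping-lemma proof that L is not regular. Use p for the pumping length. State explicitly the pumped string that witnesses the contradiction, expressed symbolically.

Assume L is regular; let p be its pumping constant.
Choose w = 0^p 1^{p+p!}. Since p ≠ p+p!, w ∈ L; and |w| ≥ p.
The pumping lemma gives a decomposition w = xyz where |xy| ≤ p and |y| > 0.
Since the first p symbols of w are all 0's and |xy| ≤ p, y lies entirely in the leading 0-block: y = 0^k for some k with 1 ≤ k ≤ p.
Since 1 ≤ k ≤ p, k divides p!; set t = 1 + p!/k. Then xy^t z has p + (p!/k)·k = p + p! copies of 0. Now the 0-count equals the 1-count, so i ≠ j fails. So xy^t z = 0^{p+p!} 1^{p+p!} ∉ L.
Contradiction. Therefore L is not regular.

0^{p+p!} 1^{p+p!}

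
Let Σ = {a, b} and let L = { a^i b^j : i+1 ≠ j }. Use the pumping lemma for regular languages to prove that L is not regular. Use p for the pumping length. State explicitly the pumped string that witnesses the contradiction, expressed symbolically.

Assume L is regular. Let p be the pumping length given by the pumping lemma.
Choose w = a^p b^{p+p!+1}. Since p ≠ (p+p!+1)-1 = p+p!, w ∈ L; and |w| ≥ p.
The pumping lemma gives a decomposition w = xyz where |xy| ≤ p and |y| > 0.
Since the first p symbols of w are all a's and |xy| ≤ p, y lies entirely in the leading a-block: y = a^k for some k with 1 ≤ k ≤ p.
Since 1 ≤ k ≤ p, k divides p!; set t = 1 + p!/k. Then xy^t z has p + (p!/k)·k = p + p! copies of a. Now the a-count is p+p! and (b-count)-1 = (p+p!+1)-1 = p+p!, so i+1 ≠ j fails. So xy^t z = a^{p+p!} b^{p+p!+1} ∉ L.
This contradicts the pumping lemma, so L is not regular.

a^{p+p!} b^{p+p!+1}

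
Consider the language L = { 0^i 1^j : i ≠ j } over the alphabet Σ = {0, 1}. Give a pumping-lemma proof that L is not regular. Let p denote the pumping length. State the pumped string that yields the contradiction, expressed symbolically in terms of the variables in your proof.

Toward a contradiction, assume L is regular with pumping length p.
Choose w = 0^p 1^{p+p!}. Since p ≠ p+p!, w ∈ L; and |w| ≥ p.
By the pumping lemma, w = xyz with |xy| ≤ p and |y| > 0.
Because |xy| ≤ p and w begins with p copies of 0, we have y = 0^k with 1 ≤ k ≤ p.
Since 1 ≤ k ≤ p, k divides p!; set t = 1 + p!/k. Then xy^t z has p + (p!/k)·k = p + p! copies of 0. Now the 0-count equals the 1-count, so i ≠ j fails. So xy^t z = 0^{p+p!} 1^{p+p!} ∉ L.
This is a contradiction; hence L is not regular.

0^{p+p!} 1^{p+p!}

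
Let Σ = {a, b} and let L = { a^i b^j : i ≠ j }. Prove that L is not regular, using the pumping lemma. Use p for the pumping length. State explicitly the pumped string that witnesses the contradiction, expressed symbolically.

a^{p+p!} b^{p+p!}

Suppose for contradiction that L is regular, and let p be the pumping length.
Choose w = a^p b^{p+p!}. Since p ≠ p+p!, w ∈ L; and |w| ≥ p.
Write w = xyz as guaranteed by the lemma, with |xy| ≤ p and |y| > 0.
Because |xy| ≤ p and w begins with p copies of a, we have y = a^k with 1 ≤ k ≤ p.
Since 1 ≤ k ≤ p, k divides p!; set t = 1 + p!/k. Then xy^t z has p + (p!/k)·k = p + p! copies of a. Now the a-count equals the b-count, so i ≠ j fails. So xy^t z = a^{p+p!} b^{p+p!} ∉ L.
Contradiction. Therefore L is not regular.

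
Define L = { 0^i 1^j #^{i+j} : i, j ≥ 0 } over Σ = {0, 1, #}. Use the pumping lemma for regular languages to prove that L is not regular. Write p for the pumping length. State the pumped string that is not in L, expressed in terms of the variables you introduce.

0^{p+k} 1^p #^{2p}

Assume L is regular. Let p be the pumping length given by the pumping lemma.
Take w = 0^p 1^p #^{2p} ∈ L (with i=j=p, i+j=2p), |w| = 4p ≥ p.
Write w = xyz as guaranteed by the lemma, with |xy| ≤ p and |y| > 0.
Because |xy| ≤ p and w begins with p copies of 0, we have y = 0^k with 1 ≤ k ≤ p.
Consider xy^2z = 0^{p+k} 1^p #^{2p}. Now the 0- and 1-counts sum to 2p+k, but the #-count is 2p ≠ 2p+k. So xy^2z ∉ L.
This is a contradiction; hence L is not regular.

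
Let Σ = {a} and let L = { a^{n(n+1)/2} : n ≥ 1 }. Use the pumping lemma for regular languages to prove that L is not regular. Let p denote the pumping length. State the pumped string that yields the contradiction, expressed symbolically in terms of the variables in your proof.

a^{p(p+1)/2+k}

Toward a contradiction, assume L is regular with pumping length p.
Take w = a^{p(p+1)/2} ∈ L with |w| = p(p+1)/2 ≥ p.
By the pumping lemma, w = xyz with |xy| ≤ p and |y| > 0.
Then y = a^k for some k with 1 ≤ k ≤ p.
Pump with i = 2: xy^2z = a^{p(p+1)/2+k}. Since 1 ≤ k ≤ p, p(p+1)/2 < p(p+1)/2+k ≤ p(p+1)/2+p < (p+1)(p+2)/2, so p(p+1)/2+k is strictly between consecutive triangular numbers. So xy^2z ∉ L.
Contradiction. Therefore L is not regular.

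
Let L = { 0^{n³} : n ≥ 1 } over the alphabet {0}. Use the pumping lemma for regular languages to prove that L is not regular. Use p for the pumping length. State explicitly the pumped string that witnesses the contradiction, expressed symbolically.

Toward a contradiction, assume L is regular with pumping length p.
Take w = 0^{p³} ∈ L with |w| = p³ ≥ p.
The pumping lemma gives a decomposition w = xyz where |xy| ≤ p and y is nonempty.
Then y = 0^k for some k with 1 ≤ k ≤ p.
Pump with i = 2: xy^2z = 0^{p³+k}. Since 1 ≤ k ≤ p, p³ < p³+k ≤ p³+p < p³+3p²+3p+1 = (p+1)³, so p³+k is not a perfect cube. So xy^2z ∉ L.
This is a contradiction; hence L is not regular.

0^{p³+k}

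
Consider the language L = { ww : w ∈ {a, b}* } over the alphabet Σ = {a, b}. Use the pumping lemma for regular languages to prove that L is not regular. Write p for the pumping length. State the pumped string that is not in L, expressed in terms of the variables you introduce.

a^{p+k} b^p a^p b^p

Toward a contradiction, assume L is regular with pumping length p.
Take w = a^p b^p a^p b^p = uu where u = a^pb^p; then w ∈ L and |w| = 4p ≥ p.
Write w = xyz as guaranteed by the lemma, with |xy| ≤ p and |y| > 0.
Since the first p symbols of w are all a's and |xy| ≤ p, y lies entirely in the leading a-block: y = a^k for some k with 1 ≤ k ≤ p.
Pump with i = 2: xy^2z = a^{p+k} b^p a^p b^p, of length 4p+k. Suppose this equals vv. The string starts with a and ends with b, so v does too; thus the boundary between the two copies of v is a b→a transition. There is exactly one such transition, at position 2p+k, so |v| = 2p+k and |vv| = 4p+2k ≠ 4p+k since k ≥ 1. So xy^2z ∉ L.
Contradiction. Therefore L is not regular.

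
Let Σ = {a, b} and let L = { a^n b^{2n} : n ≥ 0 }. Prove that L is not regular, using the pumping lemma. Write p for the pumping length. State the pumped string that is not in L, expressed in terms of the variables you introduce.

Assume L is regular. Let p be the pumping length given by the pumping lemma.
Choose w = a^p b^{2p}, which is in L with |w| = 3p ≥ p.
By the pumping lemma, w = xyz with |xy| ≤ p and |y| > 0.
Because |xy| ≤ p and w begins with p copies of a, we have y = a^k with 1 ≤ k ≤ p.
Pump with i = 2: xy^2z = a^{p+k} b^{2p}. For this to lie in L we would need 2p = 2(p+k), which forces k = 0. But k ≥ 1, so xy^2z ∉ L.
This is a contradiction; hence L is not regular.

a^{p+k} b^{2p}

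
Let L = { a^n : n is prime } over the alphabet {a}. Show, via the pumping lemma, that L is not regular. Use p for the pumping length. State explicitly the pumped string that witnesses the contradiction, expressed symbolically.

a^{q(1+k)}

Toward a contradiction, assume L is regular with pumping length p.
Let q be a prime with q ≥ p+2 (infinitely many primes exist), and take w = a^q ∈ L with |w| = q ≥ p.
By the pumping lemma, w = xyz with |xy| ≤ p and |y| ≥ 1.
Then y = a^k for some k with 1 ≤ k ≤ p.
Since 1 ≤ k ≤ p, |xz| = q-k. Pump with i = q+1: |xy^{q+1}z| = (q-k)+(q+1)k = q+qk = q(1+k), which is composite (both factors ≥ 2). So xy^{q+1}z = a^{q(1+k)} ∉ L.
This contradicts the pumping lemma, so L is not regular.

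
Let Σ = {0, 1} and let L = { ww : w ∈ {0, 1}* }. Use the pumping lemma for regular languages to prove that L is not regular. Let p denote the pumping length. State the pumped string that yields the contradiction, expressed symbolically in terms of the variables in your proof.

Assume L is regular; let p be its pumping constant.
Take w = 0^p 1^p 0^p 1^p = uu where u = 0^p1^p; then w ∈ L and |w| = 4p ≥ p.
The pumping lemma gives a decomposition w = xyz where |xy| ≤ p and y is nonempty.
Since the first p symbols of w are all 0's and |xy| ≤ p, y lies entirely in the leading 0-block: y = 0^k for some k with 1 ≤ k ≤ p.
Pump with i = 2: xy^2z = 0^{p+k} 1^p 0^p 1^p, of length 4p+k. Suppose this equals vv. The string starts with 0 and ends with 1, so v does too; thus the boundary between the two copies of v is a 1→0 transition. There is exactly one such transition, at position 2p+k, so |v| = 2p+k and |vv| = 4p+2k ≠ 4p+k since k ≥ 1. So xy^2z ∉ L.
Contradiction. Therefore L is not regular.

0^{p+k} 1^p 0^p 1^p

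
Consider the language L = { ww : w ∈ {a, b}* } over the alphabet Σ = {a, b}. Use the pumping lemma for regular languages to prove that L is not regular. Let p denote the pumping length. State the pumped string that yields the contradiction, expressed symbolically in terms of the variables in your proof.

Suppose for contradiction that L is regular, and let p be the pumping length.
Take w = a^p b^p a^p b^p = uu where u = a^pb^p; then w ∈ L and |w| = 4p ≥ p.
By the pumping lemma, w = xyz with |xy| ≤ p and y is nonempty.
The first p characters of w are a's, so xy (and hence y) consists only of a's. Write y = a^k, 1 ≤ k ≤ p.
Pump with i = 2: xy^2z = a^{p+k} b^p a^p b^p, of length 4p+k. Suppose this equals vv. The string starts with a and ends with b, so v does too; thus the boundary between the two copies of v is a b→a transition. There is exactly one such transition, at position 2p+k, so |v| = 2p+k and |vv| = 4p+2k ≠ 4p+k since k ≥ 1. So xy^2z ∉ L.
This is a contradiction; hence L is not regular.

a^{p+k} b^p a^p b^p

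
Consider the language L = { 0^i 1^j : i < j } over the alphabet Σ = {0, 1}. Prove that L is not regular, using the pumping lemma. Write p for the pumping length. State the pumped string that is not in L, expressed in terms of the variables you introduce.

Toward a contradiction, assume L is regular with pumping length p.
Choose w = 0^p 1^{p+1} ∈ L, with |w| = 2p+1 ≥ p.
By the pumping lemma, w = xyz with |xy| ≤ p and |y| > 0.
Because |xy| ≤ p and w begins with p copies of 0, we have y = 0^k with 1 ≤ k ≤ p.
Consider xy^2z = 0^{p+k} 1^{p+1}. Since k ≥ 1, the 0-count p+k is at least p+1, so i < j fails; thus xy^2z ∉ L.
This is a contradiction; hence L is not regular.

0^{p+k} 1^{p+1}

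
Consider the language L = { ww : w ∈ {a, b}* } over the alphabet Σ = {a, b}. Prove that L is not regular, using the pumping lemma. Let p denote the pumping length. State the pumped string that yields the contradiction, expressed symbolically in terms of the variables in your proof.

Toward a contradiction, assume L is regular with pumping length p.
Take w = a^p b^p a^p b^p = uu where u = a^pb^p; then w ∈ L and |w| = 4p ≥ p.
Write w = xyz as guaranteed by the lemma, with |xy| ≤ p and |y| ≥ 1.
The first p characters of w are a's, so xy (and hence y) consists only of a's. Write y = a^k, 1 ≤ k ≤ p.
Pump with i = 2: xy^2z = a^{p+k} b^p a^p b^p, of length 4p+k. Suppose this equals vv. The string starts with a and ends with b, so v does too; thus the boundary between the two copies of v is a b→a transition. There is exactly one such transition, at position 2p+k, so |v| = 2p+k and |vv| = 4p+2k ≠ 4p+k since k ≥ 1. So xy^2z ∉ L.
Contradiction. Therefore L is not regular.

a^{p+k} b^p a^p b^p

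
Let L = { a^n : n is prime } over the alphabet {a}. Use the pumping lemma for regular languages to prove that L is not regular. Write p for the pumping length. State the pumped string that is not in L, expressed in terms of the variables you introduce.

a^{q(1+k)}

Assume L is regular. Let p be the pumping length given by the pumping lemma.
Let q be a prime with q ≥ p+2 (infinitely many primes exist), and take w = a^q ∈ L with |w| = q ≥ p.
The pumping lemma gives a decomposition w = xyz where |xy| ≤ p and |y| > 0.
Then y = a^k for some k with 1 ≤ k ≤ p.
Since 1 ≤ k ≤ p, |xz| = q-k. Pump with i = q+1: |xy^{q+1}z| = (q-k)+(q+1)k = q+qk = q(1+k), which is composite (both factors ≥ 2). So xy^{q+1}z = a^{q(1+k)} ∉ L.
This contradicts the pumping lemma, so L is not regular.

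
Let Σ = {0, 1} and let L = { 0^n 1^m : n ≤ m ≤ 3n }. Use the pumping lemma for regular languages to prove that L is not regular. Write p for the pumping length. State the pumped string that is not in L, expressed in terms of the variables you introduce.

0^{p+k} 1^p

Suppose for contradiction that L is regular, and let p be the pumping length.
Take w = 0^p 1^p ∈ L (since p ≤ p ≤ 3p), with |w| = 2p ≥ p.
The pumping lemma gives a decomposition w = xyz where |xy| ≤ p and |y| ≥ 1.
Because |xy| ≤ p and w begins with p copies of 0, we have y = 0^k with 1 ≤ k ≤ p.
Pump with i = 2: xy^2z = 0^{p+k} 1^p. Now n = p+k > p = m, so the condition n ≤ m fails. Thus xy^2z ∉ L.
Contradiction. Therefore L is not regular.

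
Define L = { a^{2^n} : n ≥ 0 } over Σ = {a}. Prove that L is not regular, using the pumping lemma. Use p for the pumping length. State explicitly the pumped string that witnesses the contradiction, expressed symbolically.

a^{2^p+k}

Assume L is regular; let p be its pumping constant.
Take w = a^{2^p} ∈ L with |w| = 2^p ≥ p.
Write w = xyz as guaranteed by the lemma, with |xy| ≤ p and y is nonempty.
Then y = a^k for some k with 1 ≤ k ≤ p.
Pump with i = 2: xy^2z = a^{2^p+k}. Since 1 ≤ k ≤ p < 2^p, we have 2^p < 2^p+k < 2^{p+1}, so 2^p+k is not a power of 2. So xy^2z ∉ L.
This is a contradiction; hence L is not regular.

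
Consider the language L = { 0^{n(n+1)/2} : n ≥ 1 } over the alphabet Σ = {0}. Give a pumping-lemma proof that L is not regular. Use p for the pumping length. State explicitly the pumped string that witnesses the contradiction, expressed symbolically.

0^{p(p+1)/2+k}

Assume L is regular. Let p be the pumping length given by the pumping lemma.
Take w = 0^{p(p+1)/2} ∈ L with |w| = p(p+1)/2 ≥ p.
By the pumping lemma, w = xyz with |xy| ≤ p and y is nonempty.
Then y = 0^k for some k with 1 ≤ k ≤ p.
Pump with i = 2: xy^2z = 0^{p(p+1)/2+k}. Since 1 ≤ k ≤ p, p(p+1)/2 < p(p+1)/2+k ≤ p(p+1)/2+p < (p+1)(p+2)/2, so p(p+1)/2+k is strictly between consecutive triangular numbers. So xy^2z ∉ L.
Contradiction. Therefore L is not regular.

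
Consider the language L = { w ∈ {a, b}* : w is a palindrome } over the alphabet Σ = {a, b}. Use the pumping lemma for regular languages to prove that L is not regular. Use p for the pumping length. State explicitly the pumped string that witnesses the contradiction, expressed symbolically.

Suppose for contradiction that L is regular, and let p be the pumping length.
Take w = a^p b a^p, a palindrome of length 2p+1 ≥ p.
The pumping lemma gives a decomposition w = xyz where |xy| ≤ p and y is nonempty.
Since the first p symbols of w are all a's and |xy| ≤ p, y lies entirely in the leading a-block: y = a^k for some k with 1 ≤ k ≤ p.
Pump with i = 2: xy^2z = a^{p+k} b a^p. Its reverse is a^p b a^{p+k}, which differs from xy^2z since k ≥ 1. So xy^2z is not a palindrome and xy^2z ∉ L.
This is a contradiction; hence L is not regular.

a^{p+k} b a^p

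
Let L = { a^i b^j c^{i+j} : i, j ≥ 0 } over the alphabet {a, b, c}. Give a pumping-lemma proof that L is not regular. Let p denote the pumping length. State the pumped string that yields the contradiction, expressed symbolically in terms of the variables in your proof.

Assume L is regular. Let p be the pumping length given by the pumping lemma.
Take w = a^p b^p c^{2p} ∈ L (with i=j=p, i+j=2p), |w| = 4p ≥ p.
Write w = xyz as guaranteed by the lemma, with |xy| ≤ p and |y| > 0.
The first p characters of w are a's, so xy (and hence y) consists only of a's. Write y = a^k, 1 ≤ k ≤ p.
Consider xy^2z = a^{p+k} b^p c^{2p}. Now the a- and b-counts sum to 2p+k, but the c-count is 2p ≠ 2p+k. So xy^2z ∉ L.
This contradicts the pumping lemma, so L is not regular.

a^{p+k} b^p c^{2p}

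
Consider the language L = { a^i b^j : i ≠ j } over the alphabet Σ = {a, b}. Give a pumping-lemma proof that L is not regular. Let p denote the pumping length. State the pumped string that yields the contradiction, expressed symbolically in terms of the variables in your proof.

Assume L is regular; let p be its pumping constant.
Choose w = a^p b^{p+p!}. Since p ≠ p+p!, w ∈ L; and |w| ≥ p.
The pumping lemma gives a decomposition w = xyz where |xy| ≤ p and y is nonempty.
Because |xy| ≤ p and w begins with p copies of a, we have y = a^k with 1 ≤ k ≤ p.
Since 1 ≤ k ≤ p, k divides p!; set t = 1 + p!/k. Then xy^t z has p + (p!/k)·k = p + p! copies of a. Now the a-count equals the b-count, so i ≠ j fails. So xy^t z = a^{p+p!} b^{p+p!} ∉ L.
This is a contradiction; hence L is not regular.

a^{p+p!} b^{p+p!}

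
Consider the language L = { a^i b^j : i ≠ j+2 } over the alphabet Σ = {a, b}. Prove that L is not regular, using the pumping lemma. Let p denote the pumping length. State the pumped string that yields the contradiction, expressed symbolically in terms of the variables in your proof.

Suppose for contradiction that L is regular, and let p be the pumping length.
Choose w = a^p b^{p+p!-2}. Since p ≠ (p+p!-2)+2 = p+p!, w ∈ L; and |w| ≥ p.
Write w = xyz as guaranteed by the lemma, with |xy| ≤ p and |y| > 0.
Because |xy| ≤ p and w begins with p copies of a, we have y = a^k with 1 ≤ k ≤ p.
Since 1 ≤ k ≤ p, k divides p!; set t = 1 + p!/k. Then xy^t z has p + (p!/k)·k = p + p! copies of a. Now the a-count is p+p! and (b-count)+2 = (p+p!-2)+2 = p+p!, so i ≠ j+2 fails. So xy^t z = a^{p+p!} b^{p+p!-2} ∉ L.
Contradiction. Therefore L is not regular.

a^{p+p!} b^{p+p!-2}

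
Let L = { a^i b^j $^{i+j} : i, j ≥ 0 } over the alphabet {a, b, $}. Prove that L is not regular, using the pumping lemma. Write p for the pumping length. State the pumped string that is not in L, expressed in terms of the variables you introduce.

a^{p+k} b^p $^{2p}

Suppose for contradiction that L is regular, and let p be the pumping length.
Take w = a^p b^p $^{2p} ∈ L (with i=j=p, i+j=2p), |w| = 4p ≥ p.
By the pumping lemma, w = xyz with |xy| ≤ p and y is nonempty.
The first p characters of w are a's, so xy (and hence y) consists only of a's. Write y = a^k, 1 ≤ k ≤ p.
Consider xy^2z = a^{p+k} b^p $^{2p}. Now the a- and b-counts sum to 2p+k, but the $-count is 2p ≠ 2p+k. So xy^2z ∉ L.
This contradicts the pumping lemma, so L is not regular.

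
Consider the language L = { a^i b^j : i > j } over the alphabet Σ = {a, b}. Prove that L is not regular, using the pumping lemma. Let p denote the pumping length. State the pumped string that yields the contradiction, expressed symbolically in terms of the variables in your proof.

Assume L is regular. Let p be the pumping length given by the pumping lemma.
Choose w = a^{p+1} b^p ∈ L, with |w| = 2p+1 ≥ p.
Write w = xyz as guaranteed by the lemma, with |xy| ≤ p and y is nonempty.
Because |xy| ≤ p and w begins with p copies of a, we have y = a^k with 1 ≤ k ≤ p.
Consider xy^0z = xz = a^{p+1-k} b^p. Since k ≥ 1, the a-count p+1-k is at most p, so i > j fails; thus xz ∉ L.
This contradicts the pumping lemma, so L is not regular.

a^{p+1-k} b^p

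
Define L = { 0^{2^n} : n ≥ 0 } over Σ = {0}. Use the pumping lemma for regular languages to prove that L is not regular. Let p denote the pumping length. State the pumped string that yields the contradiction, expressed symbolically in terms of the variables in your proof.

0^{2^p+k}

Assume L is regular; let p be its pumping constant.
Take w = 0^{2^p} ∈ L with |w| = 2^p ≥ p.
By the pumping lemma, w = xyz with |xy| ≤ p and |y| > 0.
Then y = 0^k for some k with 1 ≤ k ≤ p.
Pump with i = 2: xy^2z = 0^{2^p+k}. Since 1 ≤ k ≤ p < 2^p, we have 2^p < 2^p+k < 2^{p+1}, so 2^p+k is not a power of 2. So xy^2z ∉ L.
Contradiction. Therefore L is not regular.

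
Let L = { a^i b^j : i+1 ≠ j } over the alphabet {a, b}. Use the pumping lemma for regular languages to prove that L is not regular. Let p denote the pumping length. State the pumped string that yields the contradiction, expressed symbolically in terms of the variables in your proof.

a^{p+p!} b^{p+p!+1}

Assume L is regular. Let p be the pumping length given by the pumping lemma.
Choose w = a^p b^{p+p!+1}. Since p ≠ (p+p!+1)-1 = p+p!, w ∈ L; and |w| ≥ p.
The pumping lemma gives a decomposition w = xyz where |xy| ≤ p and |y| ≥ 1.
The first p characters of w are a's, so xy (and hence y) consists only of a's. Write y = a^k, 1 ≤ k ≤ p.
Since 1 ≤ k ≤ p, k divides p!; set t = 1 + p!/k. Then xy^t z has p + (p!/k)·k = p + p! copies of a. Now the a-count is p+p! and (b-count)-1 = (p+p!+1)-1 = p+p!, so i+1 ≠ j fails. So xy^t z = a^{p+p!} b^{p+p!+1} ∉ L.
This is a contradiction; hence L is not regular.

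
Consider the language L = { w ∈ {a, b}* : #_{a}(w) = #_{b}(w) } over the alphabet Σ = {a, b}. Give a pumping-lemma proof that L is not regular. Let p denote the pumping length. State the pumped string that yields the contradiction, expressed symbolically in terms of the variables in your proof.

Assume L is regular. Let p be the pumping length given by the pumping lemma.
Choose w = a^p b^p ∈ L with |w| = 2p ≥ p.
By the pumping lemma, w = xyz with |xy| ≤ p and |y| ≥ 1.
The first p characters of w are a's, so xy (and hence y) consists only of a's. Write y = a^k, 1 ≤ k ≤ p.
Pump with i = 2: xy^2z = a^{p+k} b^p has p+k occurrences of a but only p of b. Since k ≥ 1 the counts differ, so xy^2z ∉ L.
This contradicts the pumping lemma, so L is not regular.

a^{p+k} b^p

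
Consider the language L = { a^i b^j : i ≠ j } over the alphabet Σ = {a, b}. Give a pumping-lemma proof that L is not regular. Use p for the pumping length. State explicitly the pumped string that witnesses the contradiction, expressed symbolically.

a^{p+p!} b^{p+p!}

Assume L is regular; let p be its pumping constant.
Choose w = a^p b^{p+p!}. Since p ≠ p+p!, w ∈ L; and |w| ≥ p.
The pumping lemma gives a decomposition w = xyz where |xy| ≤ p and y is nonempty.
Since the first p symbols of w are all a's and |xy| ≤ p, y lies entirely in the leading a-block: y = a^k for some k with 1 ≤ k ≤ p.
Since 1 ≤ k ≤ p, k divides p!; set t = 1 + p!/k. Then xy^t z has p + (p!/k)·k = p + p! copies of a. Now the a-count equals the b-count, so i ≠ j fails. So xy^t z = a^{p+p!} b^{p+p!} ∉ L.
This contradicts the pumping lemma, so L is not regular.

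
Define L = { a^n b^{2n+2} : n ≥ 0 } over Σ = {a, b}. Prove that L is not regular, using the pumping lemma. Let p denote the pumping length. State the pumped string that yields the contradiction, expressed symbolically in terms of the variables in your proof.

a^{p+k} b^{2p+2}

Toward a contradiction, assume L is regular with pumping length p.
Let w = a^p b^{2p+2} ∈ L; note |w| = 3p+2 ≥ p.
By the pumping lemma, w = xyz with |xy| ≤ p and y is nonempty.
Since the first p symbols of w are all a's and |xy| ≤ p, y lies entirely in the leading a-block: y = a^k for some k with 1 ≤ k ≤ p.
Pump with i = 2: xy^2z = a^{p+k} b^{2p+2}. For this to lie in L we would need 2p+2 = 2(p+k)+2, which forces k = 0. But k ≥ 1, so xy^2z ∉ L.
This contradicts the pumping lemma, so L is not regular.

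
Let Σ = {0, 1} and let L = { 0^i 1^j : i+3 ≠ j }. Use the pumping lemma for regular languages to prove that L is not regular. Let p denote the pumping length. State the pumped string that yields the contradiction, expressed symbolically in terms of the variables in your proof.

0^{p+p!} 1^{p+p!+3}

Suppose for contradiction that L is regular, and let p be the pumping length.
Choose w = 0^p 1^{p+p!+3}. Since p ≠ (p+p!+3)-3 = p+p!, w ∈ L; and |w| ≥ p.
By the pumping lemma, w = xyz with |xy| ≤ p and y is nonempty.
The first p characters of w are 0's, so xy (and hence y) consists only of 0's. Write y = 0^k, 1 ≤ k ≤ p.
Since 1 ≤ k ≤ p, k divides p!; set t = 1 + p!/k. Then xy^t z has p + (p!/k)·k = p + p! copies of 0. Now the 0-count is p+p! and (1-count)-3 = (p+p!+3)-3 = p+p!, so i+3 ≠ j fails. So xy^t z = 0^{p+p!} 1^{p+p!+3} ∉ L.
This is a contradiction; hence L is not regular.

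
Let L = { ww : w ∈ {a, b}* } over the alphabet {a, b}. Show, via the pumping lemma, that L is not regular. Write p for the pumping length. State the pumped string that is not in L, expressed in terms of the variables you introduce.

Assume L is regular; let p be its pumping constant.
Take w = a^p b^p a^p b^p = uu where u = a^pb^p; then w ∈ L and |w| = 4p ≥ p.
Write w = xyz as guaranteed by the lemma, with |xy| ≤ p and |y| > 0.
The first p characters of w are a's, so xy (and hence y) consists only of a's. Write y = a^k, 1 ≤ k ≤ p.
Pump with i = 2: xy^2z = a^{p+k} b^p a^p b^p, of length 4p+k. Suppose this equals vv. The string starts with a and ends with b, so v does too; thus the boundary between the two copies of v is a b→a transition. There is exactly one such transition, at position 2p+k, so |v| = 2p+k and |vv| = 4p+2k ≠ 4p+k since k ≥ 1. So xy^2z ∉ L.
Contradiction. Therefore L is not regular.

a^{p+k} b^p a^p b^p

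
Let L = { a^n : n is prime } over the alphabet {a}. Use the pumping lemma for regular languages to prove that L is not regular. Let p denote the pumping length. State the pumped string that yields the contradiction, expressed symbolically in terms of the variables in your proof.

Toward a contradiction, assume L is regular with pumping length p.
Let q be a prime with q ≥ p+2 (infinitely many primes exist), and take w = a^q ∈ L with |w| = q ≥ p.
Write w = xyz as guaranteed by the lemma, with |xy| ≤ p and |y| ≥ 1.
Then y = a^k for some k with 1 ≤ k ≤ p.
Since 1 ≤ k ≤ p, |xz| = q-k. Pump with i = q+1: |xy^{q+1}z| = (q-k)+(q+1)k = q+qk = q(1+k), which is composite (both factors ≥ 2). So xy^{q+1}z = a^{q(1+k)} ∉ L.
This contradicts the pumping lemma, so L is not regular.

a^{q(1+k)}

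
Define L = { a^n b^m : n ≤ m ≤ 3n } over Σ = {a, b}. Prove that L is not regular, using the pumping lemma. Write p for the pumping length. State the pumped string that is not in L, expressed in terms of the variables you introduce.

a^{p+k} b^p

Assume L is regular. Let p be the pumping length given by the pumping lemma.
Take w = a^p b^p ∈ L (since p ≤ p ≤ 3p), with |w| = 2p ≥ p.
Write w = xyz as guaranteed by the lemma, with |xy| ≤ p and |y| > 0.
Since the first p symbols of w are all a's and |xy| ≤ p, y lies entirely in the leading a-block: y = a^k for some k with 1 ≤ k ≤ p.
Pump with i = 2: xy^2z = a^{p+k} b^p. Now n = p+k > p = m, so the condition n ≤ m fails. Thus xy^2z ∉ L.
This contradicts the pumping lemma, so L is not regular.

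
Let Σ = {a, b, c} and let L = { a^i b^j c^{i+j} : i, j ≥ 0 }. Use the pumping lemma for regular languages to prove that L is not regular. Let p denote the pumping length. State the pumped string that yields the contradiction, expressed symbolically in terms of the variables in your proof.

a^{p+k} b^p c^{2p}

Assume L is regular. Let p be the pumping length given by the pumping lemma.
Take w = a^p b^p c^{2p} ∈ L (with i=j=p, i+j=2p), |w| = 4p ≥ p.
The pumping lemma gives a decomposition w = xyz where |xy| ≤ p and |y| > 0.
Since the first p symbols of w are all a's and |xy| ≤ p, y lies entirely in the leading a-block: y = a^k for some k with 1 ≤ k ≤ p.
Consider xy^2z = a^{p+k} b^p c^{2p}. Now the a- and b-counts sum to 2p+k, but the c-count is 2p ≠ 2p+k. So xy^2z ∉ L.
Contradiction. Therefore L is not regular.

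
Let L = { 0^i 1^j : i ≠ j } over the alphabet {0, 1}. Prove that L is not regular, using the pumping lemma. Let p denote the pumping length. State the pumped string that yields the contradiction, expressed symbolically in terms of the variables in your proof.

0^{p+p!} 1^{p+p!}

Toward a contradiction, assume L is regular with pumping length p.
Choose w = 0^p 1^{p+p!}. Since p ≠ p+p!, w ∈ L; and |w| ≥ p.
Write w = xyz as guaranteed by the lemma, with |xy| ≤ p and |y| > 0.
Because |xy| ≤ p and w begins with p copies of 0, we have y = 0^k with 1 ≤ k ≤ p.
Since 1 ≤ k ≤ p, k divides p!; set t = 1 + p!/k. Then xy^t z has p + (p!/k)·k = p + p! copies of 0. Now the 0-count equals the 1-count, so i ≠ j fails. So xy^t z = 0^{p+p!} 1^{p+p!} ∉ L.
This contradicts the pumping lemma, so L is not regular.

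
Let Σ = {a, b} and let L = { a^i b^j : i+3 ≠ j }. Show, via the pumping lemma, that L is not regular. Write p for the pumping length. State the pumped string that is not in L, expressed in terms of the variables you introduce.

a^{p+p!} b^{p+p!+3}

Suppose for contradiction that L is regular, and let p be the pumping length.
Choose w = a^p b^{p+p!+3}. Since p ≠ (p+p!+3)-3 = p+p!, w ∈ L; and |w| ≥ p.
By the pumping lemma, w = xyz with |xy| ≤ p and y is nonempty.
Because |xy| ≤ p and w begins with p copies of a, we have y = a^k with 1 ≤ k ≤ p.
Since 1 ≤ k ≤ p, k divides p!; set t = 1 + p!/k. Then xy^t z has p + (p!/k)·k = p + p! copies of a. Now the a-count is p+p! and (b-count)-3 = (p+p!+3)-3 = p+p!, so i+3 ≠ j fails. So xy^t z = a^{p+p!} b^{p+p!+3} ∉ L.
Contradiction. Therefore L is not regular.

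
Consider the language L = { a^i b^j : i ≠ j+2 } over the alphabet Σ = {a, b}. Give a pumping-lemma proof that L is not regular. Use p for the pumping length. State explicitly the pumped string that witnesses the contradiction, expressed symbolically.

Assume L is regular. Let p be the pumping length given by the pumping lemma.
Choose w = a^p b^{p+p!-2}. Since p ≠ (p+p!-2)+2 = p+p!, w ∈ L; and |w| ≥ p.
By the pumping lemma, w = xyz with |xy| ≤ p and |y| > 0.
Because |xy| ≤ p and w begins with p copies of a, we have y = a^k with 1 ≤ k ≤ p.
Since 1 ≤ k ≤ p, k divides p!; set t = 1 + p!/k. Then xy^t z has p + (p!/k)·k = p + p! copies of a. Now the a-count is p+p! and (b-count)+2 = (p+p!-2)+2 = p+p!, so i ≠ j+2 fails. So xy^t z = a^{p+p!} b^{p+p!-2} ∉ L.
This contradicts the pumping lemma, so L is not regular.

a^{p+p!} b^{p+p!-2}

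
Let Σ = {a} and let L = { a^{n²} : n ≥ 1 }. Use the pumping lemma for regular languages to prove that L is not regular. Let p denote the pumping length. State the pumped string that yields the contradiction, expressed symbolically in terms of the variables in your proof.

Toward a contradiction, assume L is regular with pumping length p.
Take w = a^{p²} ∈ L with |w| = p² ≥ p.
The pumping lemma gives a decomposition w = xyz where |xy| ≤ p and |y| ≥ 1.
Then y = a^k for some k with 1 ≤ k ≤ p.
Pump with i = 2: xy^2z = a^{p²+k}. Since 1 ≤ k ≤ p, p² < p²+k ≤ p²+p < (p+1)², so p²+k lies strictly between consecutive squares and is not a perfect square. So xy^2z ∉ L.
This contradicts the pumping lemma, so L is not regular.

a^{p²+k}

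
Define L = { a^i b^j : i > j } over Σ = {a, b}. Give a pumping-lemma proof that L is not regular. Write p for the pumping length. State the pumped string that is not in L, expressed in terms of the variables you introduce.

Assume L is regular. Let p be the pumping length given by the pumping lemma.
Choose w = a^{p+1} b^p ∈ L, with |w| = 2p+1 ≥ p.
Write w = xyz as guaranteed by the lemma, with |xy| ≤ p and |y| > 0.
Since the first p symbols of w are all a's and |xy| ≤ p, y lies entirely in the leading a-block: y = a^k for some k with 1 ≤ k ≤ p.
Consider xy^0z = xz = a^{p+1-k} b^p. Since k ≥ 1, the a-count p+1-k is at most p, so i > j fails; thus xz ∉ L.
This contradicts the pumping lemma, so L is not regular.

a^{p+1-k} b^p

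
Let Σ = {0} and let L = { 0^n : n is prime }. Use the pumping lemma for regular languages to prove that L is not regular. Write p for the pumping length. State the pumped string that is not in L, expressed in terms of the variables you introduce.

0^{q(1+k)}

Toward a contradiction, assume L is regular with pumping length p.
Let q be a prime with q ≥ p+2 (infinitely many primes exist), and take w = 0^q ∈ L with |w| = q ≥ p.
The pumping lemma gives a decomposition w = xyz where |xy| ≤ p and y is nonempty.
Then y = 0^k for some k with 1 ≤ k ≤ p.
Since 1 ≤ k ≤ p, |xz| = q-k. Pump with i = q+1: |xy^{q+1}z| = (q-k)+(q+1)k = q+qk = q(1+k), which is composite (both factors ≥ 2). So xy^{q+1}z = 0^{q(1+k)} ∉ L.
This contradicts the pumping lemma, so L is not regular.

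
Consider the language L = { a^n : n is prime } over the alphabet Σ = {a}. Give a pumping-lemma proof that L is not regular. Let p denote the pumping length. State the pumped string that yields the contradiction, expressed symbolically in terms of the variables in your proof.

Toward a contradiction, assume L is regular with pumping length p.
Let q be a prime with q ≥ p+2 (infinitely many primes exist), and take w = a^q ∈ L with |w| = q ≥ p.
Write w = xyz as guaranteed by the lemma, with |xy| ≤ p and |y| ≥ 1.
Then y = a^k for some k with 1 ≤ k ≤ p.
Since 1 ≤ k ≤ p, |xz| = q-k. Pump with i = q+1: |xy^{q+1}z| = (q-k)+(q+1)k = q+qk = q(1+k), which is composite (both factors ≥ 2). So xy^{q+1}z = a^{q(1+k)} ∉ L.
This contradicts the pumping lemma, so L is not regular.

a^{q(1+k)}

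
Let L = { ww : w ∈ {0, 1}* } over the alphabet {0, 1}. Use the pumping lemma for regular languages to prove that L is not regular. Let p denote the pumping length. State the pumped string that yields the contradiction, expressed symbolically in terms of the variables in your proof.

0^{p+k} 1^p 0^p 1^p

Assume L is regular. Let p be the pumping length given by the pumping lemma.
Take w = 0^p 1^p 0^p 1^p = uu where u = 0^p1^p; then w ∈ L and |w| = 4p ≥ p.
Write w = xyz as guaranteed by the lemma, with |xy| ≤ p and |y| > 0.
The first p characters of w are 0's, so xy (and hence y) consists only of 0's. Write y = 0^k, 1 ≤ k ≤ p.
Pump with i = 2: xy^2z = 0^{p+k} 1^p 0^p 1^p, of length 4p+k. Suppose this equals vv. The string starts with 0 and ends with 1, so v does too; thus the boundary between the two copies of v is a 1→0 transition. There is exactly one such transition, at position 2p+k, so |v| = 2p+k and |vv| = 4p+2k ≠ 4p+k since k ≥ 1. So xy^2z ∉ L.
This contradicts the pumping lemma, so L is not regular.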